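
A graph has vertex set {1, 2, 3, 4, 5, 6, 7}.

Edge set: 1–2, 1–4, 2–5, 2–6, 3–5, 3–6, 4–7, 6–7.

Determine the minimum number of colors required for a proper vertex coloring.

The cycle 2-6-7-4-1-2 has odd length 5, so it cannot be 2-colored; at least 3 colors are needed.
A valid assignment using 3 colors: 1=a, 2=b, 3=b, 4=c, 5=a, 6=a, 7=b. No two adjacent vertices share a color.

3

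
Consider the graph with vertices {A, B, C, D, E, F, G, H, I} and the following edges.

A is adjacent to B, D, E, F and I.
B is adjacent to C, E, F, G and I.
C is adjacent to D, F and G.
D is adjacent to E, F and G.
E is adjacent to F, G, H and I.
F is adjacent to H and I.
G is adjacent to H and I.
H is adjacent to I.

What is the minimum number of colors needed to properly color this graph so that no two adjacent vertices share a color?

A, B, E, F, I form a clique, so at least 5 colors are needed.
One proper 5-coloring: A=purple, B=yellow, C=red, D=green, E=red, F=blue, G=blue, H=yellow, I=green. No two adjacent vertices share a color.

5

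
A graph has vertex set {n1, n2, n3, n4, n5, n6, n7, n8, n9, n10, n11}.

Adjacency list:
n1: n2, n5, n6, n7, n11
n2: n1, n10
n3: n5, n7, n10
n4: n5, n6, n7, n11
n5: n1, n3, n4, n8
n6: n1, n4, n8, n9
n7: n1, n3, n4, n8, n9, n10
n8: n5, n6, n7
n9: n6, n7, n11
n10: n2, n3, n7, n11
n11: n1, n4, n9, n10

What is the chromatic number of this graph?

3

n3, n7, n10 are mutually adjacent, so at least 3 colors are needed.
3 colors suffice: n1=2, n2=1, n3=3, n4=2, n5=1, n6=1, n7=1, n8=2, n9=2, n10=2, n11=1. Every edge joins two different colors.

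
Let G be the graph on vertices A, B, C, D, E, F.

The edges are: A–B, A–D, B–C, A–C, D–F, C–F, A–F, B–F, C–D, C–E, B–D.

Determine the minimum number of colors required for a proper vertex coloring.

5

A, B, C, D, F are mutually adjacent (a clique of size 5), so at least 5 colors are needed.
5 colors suffice: color 1 → {C}; color 2 → {A, E}; color 3 → {F}; color 4 → {D}; color 5 → {B}. Every edge joins two different colors.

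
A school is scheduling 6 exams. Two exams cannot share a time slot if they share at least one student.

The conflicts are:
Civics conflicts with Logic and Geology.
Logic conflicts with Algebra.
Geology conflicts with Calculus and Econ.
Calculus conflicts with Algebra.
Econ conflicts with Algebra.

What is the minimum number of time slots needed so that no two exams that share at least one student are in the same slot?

The cycle Logic-Algebra-Calculus-Geology-Civics-Logic has odd length 5, so it cannot be 2-colored; at least 3 time slots are needed.
A valid assignment using 3 time slots: Civics=2, Logic=3, Geology=1, Calculus=2, Econ=2, Algebra=1. No two conflicting exams share a time slot.

3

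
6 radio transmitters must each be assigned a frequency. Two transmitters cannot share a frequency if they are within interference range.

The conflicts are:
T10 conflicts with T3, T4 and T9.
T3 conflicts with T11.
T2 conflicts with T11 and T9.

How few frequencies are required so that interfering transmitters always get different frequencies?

3

The cycle T11-T3-T10-T9-T2-T11 has odd length 5, so it cannot be 2-colored; at least 3 frequencies are needed.
Using 3 frequencies: T10=1, T3=2, T2=2, T11=1, T4=2, T9=3. Every pair that conflicts lands in different frequencies.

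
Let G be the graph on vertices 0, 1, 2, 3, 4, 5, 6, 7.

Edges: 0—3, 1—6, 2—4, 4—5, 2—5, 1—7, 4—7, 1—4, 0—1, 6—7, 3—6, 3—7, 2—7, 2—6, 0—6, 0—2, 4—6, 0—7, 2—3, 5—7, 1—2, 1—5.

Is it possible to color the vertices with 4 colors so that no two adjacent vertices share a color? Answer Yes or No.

1, 2, 4, 5, 7 form a clique, so at least 5 colors are needed.
So 4 colors are not enough.

No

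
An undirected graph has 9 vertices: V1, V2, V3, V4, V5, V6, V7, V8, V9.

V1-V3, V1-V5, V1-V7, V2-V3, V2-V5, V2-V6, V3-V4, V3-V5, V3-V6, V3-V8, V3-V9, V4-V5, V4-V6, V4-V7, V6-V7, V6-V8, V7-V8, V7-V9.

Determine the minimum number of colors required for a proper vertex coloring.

3

V2, V3, V6 are pairwise adjacent, so at least 3 colors are needed.
3 colors suffice: color 1 → {V3, V7}; color 2 → {V5, V6, V9}; color 3 → {V1, V2, V4, V8}. Every edge joins two different colors.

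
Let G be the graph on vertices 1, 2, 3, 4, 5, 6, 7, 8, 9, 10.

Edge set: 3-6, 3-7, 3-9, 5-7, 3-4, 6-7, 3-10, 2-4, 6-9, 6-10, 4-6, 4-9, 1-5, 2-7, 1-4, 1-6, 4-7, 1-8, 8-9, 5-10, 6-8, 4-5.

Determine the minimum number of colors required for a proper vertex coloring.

3, 4, 6, 9 are mutually adjacent (a clique of size 4), so at least 4 colors are needed.
4 colors suffice: color red → {2, 5, 6}; color blue → {4, 8, 10}; color green → {1, 3}; color yellow → {7, 9}. Every edge joins two different colors.

4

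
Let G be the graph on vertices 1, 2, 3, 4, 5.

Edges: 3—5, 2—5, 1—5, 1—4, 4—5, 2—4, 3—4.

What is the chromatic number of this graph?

3

3, 4, 5 form a triangle, so at least 3 colors are needed.
3 colors suffice: 1=green, 2=green, 3=green, 4=blue, 5=red. Every edge joins two different colors.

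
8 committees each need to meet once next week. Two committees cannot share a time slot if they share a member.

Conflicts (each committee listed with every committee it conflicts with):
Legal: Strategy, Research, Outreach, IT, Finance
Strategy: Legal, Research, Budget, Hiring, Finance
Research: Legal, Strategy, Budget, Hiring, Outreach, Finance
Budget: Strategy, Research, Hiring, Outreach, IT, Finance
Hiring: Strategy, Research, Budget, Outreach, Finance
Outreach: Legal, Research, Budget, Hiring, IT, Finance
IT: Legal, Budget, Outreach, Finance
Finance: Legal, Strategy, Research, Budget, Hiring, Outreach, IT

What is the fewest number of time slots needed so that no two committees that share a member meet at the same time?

Strategy, Research, Budget, Hiring, Finance are mutually in conflict, so at least 5 time slots are needed.
5 time slots suffice: Legal=3, Strategy=2, Research=4, Budget=3, Hiring=5, Outreach=2, IT=4, Finance=1. Every pair that conflicts lands in different time slots.

5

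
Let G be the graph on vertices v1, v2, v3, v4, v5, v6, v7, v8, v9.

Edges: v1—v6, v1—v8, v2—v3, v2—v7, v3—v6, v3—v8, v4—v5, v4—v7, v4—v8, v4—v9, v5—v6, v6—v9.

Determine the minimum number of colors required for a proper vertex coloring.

3

The cycle v3-v6-v5-v4-v8-v3 has odd length 5, so it cannot be 2-colored; at least 3 colors are needed.
3 colors suffice: color 1 → {v2, v4, v6}; color 2 → {v1, v3, v5, v7, v9}; color 3 → {v8}. No two adjacent vertices share a color.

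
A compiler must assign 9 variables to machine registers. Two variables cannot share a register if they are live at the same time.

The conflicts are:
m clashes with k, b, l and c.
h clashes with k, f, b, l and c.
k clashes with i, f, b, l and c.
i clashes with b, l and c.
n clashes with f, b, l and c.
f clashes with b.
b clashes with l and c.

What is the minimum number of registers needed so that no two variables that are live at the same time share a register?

h, k, b, c are mutually in conflict, so at least 4 registers are needed.
4 registers suffice: m=4, h=4, k=2, i=4, n=2, f=3, b=1, l=3, c=3. Every pair that conflicts lands in different registers.

4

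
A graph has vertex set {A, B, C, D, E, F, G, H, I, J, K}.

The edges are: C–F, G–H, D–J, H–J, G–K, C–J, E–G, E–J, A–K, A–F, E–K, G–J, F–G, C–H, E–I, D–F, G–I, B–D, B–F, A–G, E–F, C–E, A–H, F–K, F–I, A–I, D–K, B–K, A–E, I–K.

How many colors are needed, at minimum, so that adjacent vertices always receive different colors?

6

A, E, F, G, I, K are mutually adjacent (a clique of size 6), so at least 6 colors are needed.
6 colors suffice: A=5, B=3, C=3, D=2, E=2, F=1, G=3, H=2, I=6, J=1, K=4. Each edge has distinct colors on its endpoints.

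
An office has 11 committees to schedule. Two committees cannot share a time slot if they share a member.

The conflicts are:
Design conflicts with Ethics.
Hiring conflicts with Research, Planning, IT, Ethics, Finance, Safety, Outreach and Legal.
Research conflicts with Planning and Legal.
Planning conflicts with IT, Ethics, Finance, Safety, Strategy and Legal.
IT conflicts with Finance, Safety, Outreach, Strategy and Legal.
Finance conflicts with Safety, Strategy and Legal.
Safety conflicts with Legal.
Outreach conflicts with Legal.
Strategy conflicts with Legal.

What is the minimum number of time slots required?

6

Hiring, Planning, IT, Finance, Safety, Legal all conflict with each other, so at least 6 time slots are needed.
Using 6 time slots: Design=1, Hiring=2, Research=4, Planning=1, IT=4, Ethics=3, Finance=5, Safety=6, Outreach=1, Strategy=2, Legal=3. No two conflicting committees share a time slot.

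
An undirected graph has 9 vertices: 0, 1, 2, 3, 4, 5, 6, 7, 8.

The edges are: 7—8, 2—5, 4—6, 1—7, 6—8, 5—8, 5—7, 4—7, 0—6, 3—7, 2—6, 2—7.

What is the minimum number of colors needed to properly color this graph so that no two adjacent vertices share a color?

3

5, 7, 8 are mutually adjacent, so at least 3 colors are needed.
A valid assignment using 3 colors: 0=blue, 1=blue, 2=blue, 3=blue, 4=blue, 5=green, 6=red, 7=red, 8=blue. Each edge has distinct colors on its endpoints.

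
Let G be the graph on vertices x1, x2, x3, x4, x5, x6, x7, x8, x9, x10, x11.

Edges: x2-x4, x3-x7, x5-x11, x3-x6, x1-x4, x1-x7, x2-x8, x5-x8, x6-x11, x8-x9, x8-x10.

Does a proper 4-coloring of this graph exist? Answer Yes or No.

The chromatic number is 3. The cycle x7-x1-x4-x2-x8-x5-x11-x6-x3-x7 has odd length 9, so it cannot be 2-colored; at least 3 colors are needed.
A valid assignment using 3 colors: x1=1, x2=2, x3=3, x4=3, x5=2, x6=1, x7=2, x8=1, x9=2, x10=2, x11=3.
Since 4 ≥ 3, a proper 4-coloring certainly exists.

Yes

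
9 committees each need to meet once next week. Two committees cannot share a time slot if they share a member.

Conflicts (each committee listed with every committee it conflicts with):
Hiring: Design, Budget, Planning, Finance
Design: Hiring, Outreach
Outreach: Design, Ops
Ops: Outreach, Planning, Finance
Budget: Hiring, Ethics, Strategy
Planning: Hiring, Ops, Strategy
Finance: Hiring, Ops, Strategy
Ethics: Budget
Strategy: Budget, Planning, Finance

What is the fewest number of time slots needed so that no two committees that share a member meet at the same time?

3

The cycle Hiring-Design-Outreach-Ops-Finance-Hiring has odd length 5, so it cannot be 2-colored; at least 3 time slots are needed.
A valid assignment using 3 time slots: Hiring=1, Design=3, Outreach=2, Ops=1, Budget=2, Planning=2, Finance=2, Ethics=1, Strategy=1. No two conflicting committees share a time slot.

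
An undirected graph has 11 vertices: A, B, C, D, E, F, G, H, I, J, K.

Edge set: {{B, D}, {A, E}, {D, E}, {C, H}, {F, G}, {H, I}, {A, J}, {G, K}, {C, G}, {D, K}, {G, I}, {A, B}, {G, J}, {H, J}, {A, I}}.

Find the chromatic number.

2

A and J are adjacent, so at least 2 colors are needed.
2 colors suffice: A=red, B=blue, C=blue, D=red, E=blue, F=blue, G=red, H=red, I=blue, J=blue, K=blue. No two adjacent vertices share a color.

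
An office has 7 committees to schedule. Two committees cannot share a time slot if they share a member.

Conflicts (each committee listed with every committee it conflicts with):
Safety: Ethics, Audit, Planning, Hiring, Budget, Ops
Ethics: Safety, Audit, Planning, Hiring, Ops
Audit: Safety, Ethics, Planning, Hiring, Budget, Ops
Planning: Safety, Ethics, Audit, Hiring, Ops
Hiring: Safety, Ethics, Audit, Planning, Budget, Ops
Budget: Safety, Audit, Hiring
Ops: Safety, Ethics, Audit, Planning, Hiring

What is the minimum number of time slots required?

Safety, Ethics, Audit, Planning, Hiring, Ops are mutually in conflict, so at least 6 time slots are needed.
Using 6 time slots: Safety=3, Ethics=5, Audit=2, Planning=4, Hiring=1, Budget=4, Ops=6. No two conflicting committees share a time slot.

6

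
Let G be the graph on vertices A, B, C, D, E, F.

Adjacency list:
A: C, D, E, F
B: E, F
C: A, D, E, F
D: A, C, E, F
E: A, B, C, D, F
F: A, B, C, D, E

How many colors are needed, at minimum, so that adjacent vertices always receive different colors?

5

A, C, D, E, F are mutually adjacent (a clique of size 5), so at least 5 colors are needed.
5 colors suffice: A=purple, B=green, C=yellow, D=green, E=blue, F=red. Every edge joins two different colors.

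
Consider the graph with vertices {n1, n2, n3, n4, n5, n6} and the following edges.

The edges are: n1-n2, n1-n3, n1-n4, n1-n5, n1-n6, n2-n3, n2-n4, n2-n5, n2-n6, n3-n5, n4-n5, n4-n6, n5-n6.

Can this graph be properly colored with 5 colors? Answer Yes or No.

The chromatic number is 5. n1, n2, n4, n5, n6 form a clique, so at least 5 colors are needed.
A valid assignment using 5 colors: n1=R, n2=B, n3=Y, n4=P, n5=G, n6=Y.
That is already a proper 5-coloring.

Yes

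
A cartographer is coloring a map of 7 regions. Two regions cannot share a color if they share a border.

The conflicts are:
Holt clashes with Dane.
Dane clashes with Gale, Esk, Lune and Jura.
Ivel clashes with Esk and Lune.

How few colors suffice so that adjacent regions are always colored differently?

2

Ivel and Esk conflict, so at least 2 colors are needed.
One proper 2-coloring: Holt=2, Dane=1, Ivel=1, Gale=2, Esk=2, Lune=2, Jura=2. Every pair that conflicts lands in different colors.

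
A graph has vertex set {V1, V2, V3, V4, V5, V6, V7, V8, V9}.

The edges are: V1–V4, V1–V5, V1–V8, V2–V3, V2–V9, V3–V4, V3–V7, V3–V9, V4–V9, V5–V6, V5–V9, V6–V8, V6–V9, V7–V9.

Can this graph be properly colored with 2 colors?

No

V5, V6, V9 are pairwise adjacent, so at least 3 colors are needed.
So 2 colors are not enough.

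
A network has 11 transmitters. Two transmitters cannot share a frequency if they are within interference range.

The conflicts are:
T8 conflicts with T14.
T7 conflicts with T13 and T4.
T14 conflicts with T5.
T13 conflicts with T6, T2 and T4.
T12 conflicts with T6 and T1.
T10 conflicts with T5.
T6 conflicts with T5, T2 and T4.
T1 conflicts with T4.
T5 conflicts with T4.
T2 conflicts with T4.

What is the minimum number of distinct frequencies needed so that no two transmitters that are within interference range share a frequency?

T13, T6, T2, T4 are mutually in conflict, so at least 4 frequencies are needed.
4 frequencies suffice: frequency 1 → {T14, T12, T10, T4}; frequency 2 → {T8, T7, T6, T1}; frequency 3 → {T13, T5}; frequency 4 → {T2}. Each listed conflict is separated.

4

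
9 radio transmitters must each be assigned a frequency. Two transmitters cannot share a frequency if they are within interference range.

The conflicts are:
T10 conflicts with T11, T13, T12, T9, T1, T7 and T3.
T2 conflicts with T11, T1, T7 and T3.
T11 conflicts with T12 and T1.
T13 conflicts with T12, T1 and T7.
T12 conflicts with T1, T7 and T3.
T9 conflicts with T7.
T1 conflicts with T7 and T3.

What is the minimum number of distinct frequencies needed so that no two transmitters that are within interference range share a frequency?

T10, T13, T12, T1, T7 pairwise conflict, so at least 5 frequencies are needed.
5 frequencies suffice: frequency 1 → {T10, T2}; frequency 2 → {T9, T1}; frequency 3 → {T12}; frequency 4 → {T11, T7, T3}; frequency 5 → {T13}. No two conflicting transmitters share a frequency.

5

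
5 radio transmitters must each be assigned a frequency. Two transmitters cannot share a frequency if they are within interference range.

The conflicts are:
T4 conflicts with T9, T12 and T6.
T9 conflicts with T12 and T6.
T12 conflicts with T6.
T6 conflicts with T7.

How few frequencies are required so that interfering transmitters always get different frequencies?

4

T4, T9, T12, T6 pairwise conflict, so at least 4 frequencies are needed.
4 frequencies suffice: frequency 1 → {T6}; frequency 2 → {T4, T7}; frequency 3 → {T9}; frequency 4 → {T12}. Each listed conflict is separated.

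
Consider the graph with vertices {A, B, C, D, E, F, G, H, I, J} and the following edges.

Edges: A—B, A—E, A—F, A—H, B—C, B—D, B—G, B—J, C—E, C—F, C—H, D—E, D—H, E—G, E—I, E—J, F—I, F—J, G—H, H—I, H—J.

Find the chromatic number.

2

C and E are adjacent, so at least 2 colors are needed.
2 colors suffice: color 1 → {B, E, F, H}; color 2 → {A, C, D, G, I, J}. No two adjacent vertices share a color.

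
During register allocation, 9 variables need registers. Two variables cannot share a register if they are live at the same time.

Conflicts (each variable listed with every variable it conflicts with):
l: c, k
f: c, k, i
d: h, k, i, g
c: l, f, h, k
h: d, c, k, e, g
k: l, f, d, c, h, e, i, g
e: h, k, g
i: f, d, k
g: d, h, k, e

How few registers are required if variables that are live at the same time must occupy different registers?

4

d, h, k, g all conflict with each other, so at least 4 registers are needed.
Using 4 registers: l=2, f=2, d=3, c=3, h=2, k=1, e=3, i=4, g=4. Each listed conflict is separated.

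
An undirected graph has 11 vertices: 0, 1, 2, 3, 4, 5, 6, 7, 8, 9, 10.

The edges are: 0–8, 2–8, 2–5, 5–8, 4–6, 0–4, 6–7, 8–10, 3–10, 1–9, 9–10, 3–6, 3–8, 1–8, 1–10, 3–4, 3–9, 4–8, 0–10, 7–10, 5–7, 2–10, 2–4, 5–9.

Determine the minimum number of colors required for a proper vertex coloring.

3

2, 5, 8 are mutually adjacent, so at least 3 colors are needed.
3 colors suffice: 0=c, 1=c, 2=c, 3=c, 4=b, 5=b, 6=a, 7=c, 8=a, 9=a, 10=b. Each edge has distinct colors on its endpoints.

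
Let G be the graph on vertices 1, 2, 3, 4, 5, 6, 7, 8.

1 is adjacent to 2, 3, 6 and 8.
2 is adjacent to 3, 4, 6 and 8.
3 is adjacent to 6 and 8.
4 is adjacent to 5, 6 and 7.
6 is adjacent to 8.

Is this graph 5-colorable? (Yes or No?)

The chromatic number is 5. 1, 2, 3, 6, 8 are mutually adjacent (a clique of size 5), so at least 5 colors are needed.
One proper 5-coloring: 1=e, 2=b, 3=d, 4=c, 5=a, 6=a, 7=a, 8=c.
That is already a proper 5-coloring.

Yes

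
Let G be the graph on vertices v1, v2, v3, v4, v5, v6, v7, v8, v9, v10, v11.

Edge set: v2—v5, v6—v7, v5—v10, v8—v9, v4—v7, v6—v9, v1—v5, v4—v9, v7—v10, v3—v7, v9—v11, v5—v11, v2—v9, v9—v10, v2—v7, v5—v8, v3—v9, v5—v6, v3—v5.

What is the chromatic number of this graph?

v9 and v10 are adjacent, so at least 2 colors are needed.
2 colors suffice: color 1 → {v5, v7, v9}; color 2 → {v1, v2, v3, v4, v6, v8, v10, v11}. No two adjacent vertices share a color.

2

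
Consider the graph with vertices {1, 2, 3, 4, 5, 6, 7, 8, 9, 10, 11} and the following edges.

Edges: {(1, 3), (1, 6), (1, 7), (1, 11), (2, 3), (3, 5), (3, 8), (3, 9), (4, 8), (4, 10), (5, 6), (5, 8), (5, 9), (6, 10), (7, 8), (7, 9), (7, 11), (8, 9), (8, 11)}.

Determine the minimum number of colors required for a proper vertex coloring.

3, 5, 8, 9 are pairwise adjacent (a clique of size 4), so at least 4 colors are needed.
4 colors suffice: color red → {1, 2, 8, 10}; color blue → {3, 4, 6, 7}; color green → {9, 11}; color yellow → {5}. No two adjacent vertices share a color.

4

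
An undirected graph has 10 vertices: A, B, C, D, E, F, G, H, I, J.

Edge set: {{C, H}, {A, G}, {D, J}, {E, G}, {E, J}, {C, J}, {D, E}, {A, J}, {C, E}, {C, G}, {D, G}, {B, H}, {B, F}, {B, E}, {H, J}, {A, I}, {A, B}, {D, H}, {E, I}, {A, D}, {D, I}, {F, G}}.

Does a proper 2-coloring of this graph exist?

A, D, J are pairwise adjacent, so at least 3 colors are needed.
So 2 colors are not enough.

No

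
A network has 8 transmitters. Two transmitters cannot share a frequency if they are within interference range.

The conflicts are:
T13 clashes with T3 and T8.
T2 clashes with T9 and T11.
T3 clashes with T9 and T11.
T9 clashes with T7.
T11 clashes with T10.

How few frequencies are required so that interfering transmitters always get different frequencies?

2

T11 and T10 conflict, so at least 2 frequencies are needed.
2 frequencies suffice: frequency 1 → {T2, T3, T10, T8, T7}; frequency 2 → {T13, T9, T11}. No two conflicting transmitters share a frequency.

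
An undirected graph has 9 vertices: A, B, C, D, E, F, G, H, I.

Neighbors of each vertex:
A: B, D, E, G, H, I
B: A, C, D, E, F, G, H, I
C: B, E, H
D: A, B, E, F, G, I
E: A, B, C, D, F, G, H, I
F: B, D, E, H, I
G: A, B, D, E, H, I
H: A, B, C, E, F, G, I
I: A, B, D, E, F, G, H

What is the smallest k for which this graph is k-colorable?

A, B, E, G, H, I are mutually adjacent (a clique of size 6), so at least 6 colors are needed.
One proper 6-coloring: A=6, B=2, C=4, D=3, E=1, F=5, G=5, H=3, I=4. Each edge has distinct colors on its endpoints.

6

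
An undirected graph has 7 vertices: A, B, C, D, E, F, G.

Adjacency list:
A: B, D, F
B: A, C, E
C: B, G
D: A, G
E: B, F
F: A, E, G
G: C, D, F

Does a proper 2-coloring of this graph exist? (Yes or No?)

The cycle B-A-D-G-C-B has odd length 5, so it cannot be 2-colored; at least 3 colors are needed.
So 2 colors are not enough.

No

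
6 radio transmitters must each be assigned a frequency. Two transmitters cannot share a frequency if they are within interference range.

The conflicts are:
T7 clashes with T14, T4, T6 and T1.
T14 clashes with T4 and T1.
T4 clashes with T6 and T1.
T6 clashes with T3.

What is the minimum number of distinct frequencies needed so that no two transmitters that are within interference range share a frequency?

T7, T14, T4, T1 all conflict with each other, so at least 4 frequencies are needed.
4 frequencies suffice: frequency 1 → {T4, T3}; frequency 2 → {T7}; frequency 3 → {T6, T1}; frequency 4 → {T14}. Every pair that conflicts lands in different frequencies.

4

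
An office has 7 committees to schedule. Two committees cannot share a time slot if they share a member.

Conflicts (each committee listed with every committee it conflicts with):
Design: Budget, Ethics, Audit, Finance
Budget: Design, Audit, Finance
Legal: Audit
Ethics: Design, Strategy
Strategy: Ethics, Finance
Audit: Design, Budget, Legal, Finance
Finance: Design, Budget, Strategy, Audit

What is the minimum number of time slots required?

4

Design, Budget, Audit, Finance pairwise conflict, so at least 4 time slots are needed.
4 time slots suffice: time slot 1 → {Legal, Ethics, Finance}; time slot 2 → {Strategy, Audit}; time slot 3 → {Design}; time slot 4 → {Budget}. No two conflicting committees share a time slot.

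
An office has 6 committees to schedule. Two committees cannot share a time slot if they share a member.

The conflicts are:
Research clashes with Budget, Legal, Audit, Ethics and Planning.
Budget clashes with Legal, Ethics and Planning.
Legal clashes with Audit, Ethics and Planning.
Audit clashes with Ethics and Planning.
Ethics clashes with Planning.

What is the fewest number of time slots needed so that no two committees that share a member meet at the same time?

5

Research, Legal, Audit, Ethics, Planning all conflict with each other, so at least 5 time slots are needed.
A valid assignment using 5 time slots: Research=1, Budget=5, Legal=3, Audit=5, Ethics=2, Planning=4. Each listed conflict is separated.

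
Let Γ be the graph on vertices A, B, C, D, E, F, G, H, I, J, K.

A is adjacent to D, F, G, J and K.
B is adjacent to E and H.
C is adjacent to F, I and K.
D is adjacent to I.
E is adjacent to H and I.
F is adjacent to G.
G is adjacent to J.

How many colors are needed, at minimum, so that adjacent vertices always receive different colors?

A, G, J are pairwise adjacent, so at least 3 colors are needed.
3 colors suffice: color 1 → {A, C, E}; color 2 → {G, H, I, K}; color 3 → {B, D, F, J}. No two adjacent vertices share a color.

3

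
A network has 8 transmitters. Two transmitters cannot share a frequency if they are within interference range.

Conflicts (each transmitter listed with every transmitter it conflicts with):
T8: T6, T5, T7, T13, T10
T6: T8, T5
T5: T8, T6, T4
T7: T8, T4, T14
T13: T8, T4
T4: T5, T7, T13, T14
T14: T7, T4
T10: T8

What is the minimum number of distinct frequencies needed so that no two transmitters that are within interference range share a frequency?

3

T8, T6, T5 all conflict with each other, so at least 3 frequencies are needed.
Using 3 frequencies: T8=1, T6=3, T5=2, T7=2, T13=2, T4=1, T14=3, T10=2. No two conflicting transmitters share a frequency.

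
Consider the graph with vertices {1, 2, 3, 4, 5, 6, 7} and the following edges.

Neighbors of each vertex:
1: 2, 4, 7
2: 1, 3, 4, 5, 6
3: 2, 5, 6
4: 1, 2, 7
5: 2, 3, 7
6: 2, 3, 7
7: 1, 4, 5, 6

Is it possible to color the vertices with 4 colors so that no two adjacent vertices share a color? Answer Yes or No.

The chromatic number is 3. 2, 3, 5 are mutually adjacent, so at least 3 colors are needed.
3 colors suffice: color a → {2, 7}; color b → {1, 5, 6}; color c → {3, 4}.
Since 4 ≥ 3, a proper 4-coloring certainly exists.

Yes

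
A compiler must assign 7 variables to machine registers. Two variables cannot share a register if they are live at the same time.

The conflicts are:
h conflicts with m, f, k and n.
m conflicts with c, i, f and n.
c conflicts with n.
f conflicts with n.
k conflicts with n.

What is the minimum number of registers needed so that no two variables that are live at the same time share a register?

h, m, f, n are mutually in conflict, so at least 4 registers are needed.
Using 4 registers: h=3, m=1, c=3, i=2, f=4, k=1, n=2. No two conflicting variables share a register.

4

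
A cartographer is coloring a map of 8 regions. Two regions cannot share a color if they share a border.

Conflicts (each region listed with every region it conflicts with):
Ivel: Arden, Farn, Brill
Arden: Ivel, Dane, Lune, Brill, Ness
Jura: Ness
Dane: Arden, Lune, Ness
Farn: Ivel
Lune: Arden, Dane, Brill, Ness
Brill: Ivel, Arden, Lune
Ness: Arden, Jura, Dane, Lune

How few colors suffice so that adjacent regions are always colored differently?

Arden, Dane, Lune, Ness pairwise conflict, so at least 4 colors are needed.
A valid assignment using 4 colors: Ivel=2, Arden=1, Jura=1, Dane=4, Farn=1, Lune=2, Brill=3, Ness=3. Every pair that conflicts lands in different colors.

4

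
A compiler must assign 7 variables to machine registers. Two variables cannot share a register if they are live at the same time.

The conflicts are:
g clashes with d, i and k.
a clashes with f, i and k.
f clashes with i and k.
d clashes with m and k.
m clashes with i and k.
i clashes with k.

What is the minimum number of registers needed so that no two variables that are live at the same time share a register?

4

a, f, i, k are mutually in conflict, so at least 4 registers are needed.
A valid assignment using 4 registers: g=3, a=4, f=3, d=2, m=3, i=2, k=1. No two conflicting variables share a register.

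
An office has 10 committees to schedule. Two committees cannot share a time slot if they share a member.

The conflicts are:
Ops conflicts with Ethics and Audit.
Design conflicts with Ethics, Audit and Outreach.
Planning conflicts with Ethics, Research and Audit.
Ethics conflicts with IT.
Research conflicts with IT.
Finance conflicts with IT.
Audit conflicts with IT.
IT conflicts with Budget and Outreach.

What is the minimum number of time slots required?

2

Design and Ethics conflict, so at least 2 time slots are needed.
2 time slots suffice: time slot 1 → {Ops, Design, Planning, IT}; time slot 2 → {Ethics, Research, Finance, Audit, Budget, Outreach}. No two conflicting committees share a time slot.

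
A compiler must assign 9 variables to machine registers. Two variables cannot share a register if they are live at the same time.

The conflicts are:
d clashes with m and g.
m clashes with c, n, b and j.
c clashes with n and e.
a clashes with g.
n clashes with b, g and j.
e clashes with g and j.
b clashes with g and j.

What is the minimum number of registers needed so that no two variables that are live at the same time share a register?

4

m, n, b, j pairwise conflict, so at least 4 registers are needed.
A valid assignment using 4 registers: d=2, m=1, c=3, a=2, n=2, e=2, b=3, g=1, j=4. No two conflicting variables share a register.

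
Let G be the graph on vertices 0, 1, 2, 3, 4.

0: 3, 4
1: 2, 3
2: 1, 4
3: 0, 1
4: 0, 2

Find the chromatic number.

3

The cycle 4-2-1-3-0-4 has odd length 5, so it cannot be 2-colored; at least 3 colors are needed.
3 colors suffice: color red → {1, 4}; color blue → {0, 2}; color green → {3}. No two adjacent vertices share a color.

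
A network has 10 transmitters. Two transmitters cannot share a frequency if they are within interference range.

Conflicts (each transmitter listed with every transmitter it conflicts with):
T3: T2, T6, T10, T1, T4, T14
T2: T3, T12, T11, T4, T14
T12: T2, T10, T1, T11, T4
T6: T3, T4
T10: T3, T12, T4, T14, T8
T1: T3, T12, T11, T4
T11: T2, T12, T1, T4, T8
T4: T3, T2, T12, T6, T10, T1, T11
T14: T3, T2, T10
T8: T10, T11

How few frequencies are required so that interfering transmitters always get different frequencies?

4

T12, T1, T11, T4 are mutually in conflict, so at least 4 frequencies are needed.
4 frequencies suffice: frequency 1 → {T4, T14, T8}; frequency 2 → {T3, T11}; frequency 3 → {T2, T6, T10, T1}; frequency 4 → {T12}. Each listed conflict is separated.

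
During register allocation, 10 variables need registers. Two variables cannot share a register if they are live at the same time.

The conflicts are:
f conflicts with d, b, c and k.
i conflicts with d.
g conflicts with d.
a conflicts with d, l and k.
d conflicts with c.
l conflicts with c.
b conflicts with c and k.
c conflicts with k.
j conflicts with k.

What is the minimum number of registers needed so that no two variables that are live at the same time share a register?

4

f, b, c, k pairwise conflict, so at least 4 registers are needed.
Using 4 registers: f=3, i=2, g=2, a=2, d=1, l=1, b=4, c=2, j=2, k=1. No two conflicting variables share a register.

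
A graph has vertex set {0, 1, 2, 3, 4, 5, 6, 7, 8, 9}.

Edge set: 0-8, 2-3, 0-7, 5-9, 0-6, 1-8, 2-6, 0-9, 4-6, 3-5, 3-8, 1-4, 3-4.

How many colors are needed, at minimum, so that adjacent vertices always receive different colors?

3

The cycle 0-9-5-3-8-0 has odd length 5, so it cannot be 2-colored; at least 3 colors are needed.
3 colors suffice: color a → {0, 1, 3}; color b → {5, 6, 7, 8}; color c → {2, 4, 9}. Each edge has distinct colors on its endpoints.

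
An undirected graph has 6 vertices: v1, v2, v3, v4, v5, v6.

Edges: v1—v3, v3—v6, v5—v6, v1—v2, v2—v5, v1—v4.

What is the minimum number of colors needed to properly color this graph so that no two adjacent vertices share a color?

The cycle v5-v2-v1-v3-v6-v5 has odd length 5, so it cannot be 2-colored; at least 3 colors are needed.
3 colors suffice: color 1 → {v1, v5}; color 2 → {v2, v4, v6}; color 3 → {v3}. Each edge has distinct colors on its endpoints.

3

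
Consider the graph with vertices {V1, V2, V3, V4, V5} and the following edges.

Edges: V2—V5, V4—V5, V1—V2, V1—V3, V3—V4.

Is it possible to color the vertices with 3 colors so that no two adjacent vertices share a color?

The chromatic number is 3. The cycle V3-V4-V5-V2-V1-V3 has odd length 5, so it cannot be 2-colored; at least 3 colors are needed.
3 colors suffice: color 1 → {V1, V5}; color 2 → {V2, V4}; color 3 → {V3}.
That is already a proper 3-coloring.

Yes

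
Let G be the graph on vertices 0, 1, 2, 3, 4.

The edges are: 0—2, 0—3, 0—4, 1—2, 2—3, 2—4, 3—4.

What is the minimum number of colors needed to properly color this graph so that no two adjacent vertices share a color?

0, 2, 3, 4 are pairwise adjacent (a clique of size 4), so at least 4 colors are needed.
A valid assignment using 4 colors: 0=c, 1=b, 2=a, 3=b, 4=d. No two adjacent vertices share a color.

4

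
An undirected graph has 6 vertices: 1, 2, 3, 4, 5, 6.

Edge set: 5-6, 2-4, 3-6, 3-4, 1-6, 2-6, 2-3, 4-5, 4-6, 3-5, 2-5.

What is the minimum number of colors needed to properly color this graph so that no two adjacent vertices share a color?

2, 3, 4, 5, 6 form a clique, so at least 5 colors are needed.
5 colors suffice: color a → {6}; color b → {1, 5}; color c → {2}; color d → {4}; color e → {3}. Every edge joins two different colors.

5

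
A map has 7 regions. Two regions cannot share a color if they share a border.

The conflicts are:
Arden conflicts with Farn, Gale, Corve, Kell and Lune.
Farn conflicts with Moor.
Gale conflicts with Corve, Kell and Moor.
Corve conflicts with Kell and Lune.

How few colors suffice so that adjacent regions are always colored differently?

4

Arden, Gale, Corve, Kell pairwise conflict, so at least 4 colors are needed.
4 colors suffice: color 1 → {Arden, Moor}; color 2 → {Farn, Gale, Lune}; color 3 → {Corve}; color 4 → {Kell}. Every pair that conflicts lands in different colors.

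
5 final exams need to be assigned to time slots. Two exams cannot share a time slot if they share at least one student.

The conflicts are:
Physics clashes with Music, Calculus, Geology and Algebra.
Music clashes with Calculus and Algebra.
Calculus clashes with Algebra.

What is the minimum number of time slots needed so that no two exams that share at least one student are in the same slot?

4

Physics, Music, Calculus, Algebra pairwise conflict, so at least 4 time slots are needed.
A valid assignment using 4 time slots: Physics=1, Music=2, Calculus=3, Geology=2, Algebra=4. Each listed conflict is separated.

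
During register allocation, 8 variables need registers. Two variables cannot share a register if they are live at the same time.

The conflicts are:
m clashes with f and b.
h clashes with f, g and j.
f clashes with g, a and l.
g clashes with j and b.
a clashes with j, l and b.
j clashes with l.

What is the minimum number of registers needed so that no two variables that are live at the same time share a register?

f, a, l are mutually in conflict, so at least 3 registers are needed.
3 registers suffice: register 1 → {f, j, b}; register 2 → {m, g, a}; register 3 → {h, l}. No two conflicting variables share a register.

3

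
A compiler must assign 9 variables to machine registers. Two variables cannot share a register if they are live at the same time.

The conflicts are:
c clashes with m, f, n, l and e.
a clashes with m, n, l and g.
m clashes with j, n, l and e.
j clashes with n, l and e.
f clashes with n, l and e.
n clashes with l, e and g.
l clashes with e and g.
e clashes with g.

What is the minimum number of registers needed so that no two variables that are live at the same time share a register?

5

c, f, n, l, e are mutually in conflict, so at least 5 registers are needed.
A valid assignment using 5 registers: c=5, a=3, m=4, j=5, f=4, n=1, l=2, e=3, g=4. Each listed conflict is separated.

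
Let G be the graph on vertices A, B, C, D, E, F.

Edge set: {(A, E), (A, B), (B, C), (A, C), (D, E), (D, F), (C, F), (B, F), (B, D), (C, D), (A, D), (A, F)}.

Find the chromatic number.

A, B, C, D, F are mutually adjacent (a clique of size 5), so at least 5 colors are needed.
A valid assignment using 5 colors: A=1, B=5, C=4, D=2, E=3, F=3. Each edge has distinct colors on its endpoints.

5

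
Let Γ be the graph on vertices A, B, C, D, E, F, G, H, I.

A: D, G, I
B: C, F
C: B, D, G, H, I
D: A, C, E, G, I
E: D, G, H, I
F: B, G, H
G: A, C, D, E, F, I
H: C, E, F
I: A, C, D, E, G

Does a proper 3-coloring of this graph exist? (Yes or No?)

No

C, D, G, I form a clique, so at least 4 colors are needed.
So 3 colors are not enough.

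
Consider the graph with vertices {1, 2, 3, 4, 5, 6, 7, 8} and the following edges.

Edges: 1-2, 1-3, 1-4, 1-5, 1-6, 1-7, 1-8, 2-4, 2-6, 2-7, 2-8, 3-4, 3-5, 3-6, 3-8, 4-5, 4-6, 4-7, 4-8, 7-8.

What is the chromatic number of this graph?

5

1, 2, 4, 7, 8 form a clique, so at least 5 colors are needed.
5 colors suffice: color a → {1}; color b → {4}; color c → {2, 3}; color d → {5, 6, 8}; color e → {7}. Every edge joins two different colors.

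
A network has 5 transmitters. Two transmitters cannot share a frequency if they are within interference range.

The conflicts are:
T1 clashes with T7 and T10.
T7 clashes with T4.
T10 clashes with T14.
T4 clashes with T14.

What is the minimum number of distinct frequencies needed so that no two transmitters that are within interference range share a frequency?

3

The cycle T4-T14-T10-T1-T7-T4 has odd length 5, so it cannot be 2-colored; at least 3 frequencies are needed.
3 frequencies suffice: T1=2, T7=1, T10=1, T4=3, T14=2. Every pair that conflicts lands in different frequencies.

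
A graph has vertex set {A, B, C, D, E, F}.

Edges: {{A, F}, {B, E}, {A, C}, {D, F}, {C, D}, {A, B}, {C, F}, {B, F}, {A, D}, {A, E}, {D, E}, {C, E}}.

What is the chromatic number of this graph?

4

A, C, D, E are mutually adjacent (a clique of size 4), so at least 4 colors are needed.
4 colors suffice: color red → {A}; color blue → {E, F}; color green → {B, C}; color yellow → {D}. Each edge has distinct colors on its endpoints.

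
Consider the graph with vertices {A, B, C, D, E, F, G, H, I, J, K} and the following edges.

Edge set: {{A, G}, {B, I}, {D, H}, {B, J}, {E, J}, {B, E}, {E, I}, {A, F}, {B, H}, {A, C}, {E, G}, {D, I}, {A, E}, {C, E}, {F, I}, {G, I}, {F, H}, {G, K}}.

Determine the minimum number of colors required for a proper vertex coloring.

A, C, E are pairwise adjacent, so at least 3 colors are needed.
3 colors suffice: A=2, B=3, C=3, D=1, E=1, F=1, G=3, H=2, I=2, J=2, K=1. Every edge joins two different colors.

3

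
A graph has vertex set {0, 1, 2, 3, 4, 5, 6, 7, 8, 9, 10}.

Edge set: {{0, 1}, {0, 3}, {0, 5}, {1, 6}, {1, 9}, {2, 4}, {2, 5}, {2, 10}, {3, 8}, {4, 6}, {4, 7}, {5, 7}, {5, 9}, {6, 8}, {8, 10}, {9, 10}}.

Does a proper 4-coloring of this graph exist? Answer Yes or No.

The chromatic number is 3. The cycle 6-8-3-0-1-6 has odd length 5, so it cannot be 2-colored; at least 3 colors are needed.
3 colors suffice: 0=b, 1=c, 2=b, 3=a, 4=c, 5=a, 6=a, 7=b, 8=b, 9=b, 10=a.
Since 4 ≥ 3, a proper 4-coloring certainly exists.

Yes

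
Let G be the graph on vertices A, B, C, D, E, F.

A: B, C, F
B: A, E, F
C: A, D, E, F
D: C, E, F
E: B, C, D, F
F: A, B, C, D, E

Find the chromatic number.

C, D, E, F are pairwise adjacent (a clique of size 4), so at least 4 colors are needed.
4 colors suffice: color red → {F}; color blue → {B, C}; color green → {A, E}; color yellow → {D}. No two adjacent vertices share a color.

4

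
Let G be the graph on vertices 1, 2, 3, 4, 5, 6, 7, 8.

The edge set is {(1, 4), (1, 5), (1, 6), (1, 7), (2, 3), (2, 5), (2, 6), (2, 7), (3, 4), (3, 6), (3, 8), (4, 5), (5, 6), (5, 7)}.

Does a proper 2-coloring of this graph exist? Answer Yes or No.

1, 5, 7 form a triangle, so at least 3 colors are needed.
So 2 colors are not enough.

No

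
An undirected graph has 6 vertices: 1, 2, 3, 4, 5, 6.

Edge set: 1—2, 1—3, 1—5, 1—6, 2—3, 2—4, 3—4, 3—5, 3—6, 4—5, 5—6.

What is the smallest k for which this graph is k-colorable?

1, 3, 5, 6 are pairwise adjacent (a clique of size 4), so at least 4 colors are needed.
4 colors suffice: color a → {3}; color b → {2, 5}; color c → {1, 4}; color d → {6}. Each edge has distinct colors on its endpoints.

4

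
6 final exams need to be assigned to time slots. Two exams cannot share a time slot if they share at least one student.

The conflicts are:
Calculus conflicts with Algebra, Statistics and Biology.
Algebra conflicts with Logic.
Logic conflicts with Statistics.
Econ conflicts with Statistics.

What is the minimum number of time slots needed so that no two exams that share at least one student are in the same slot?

Calculus and Biology conflict, so at least 2 time slots are needed.
2 time slots suffice: time slot 1 → {Algebra, Statistics, Biology}; time slot 2 → {Calculus, Logic, Econ}. No two conflicting exams share a time slot.

2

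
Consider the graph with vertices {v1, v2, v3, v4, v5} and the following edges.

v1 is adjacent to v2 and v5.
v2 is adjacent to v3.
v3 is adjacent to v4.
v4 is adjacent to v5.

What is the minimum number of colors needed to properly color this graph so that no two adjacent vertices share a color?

The cycle v1-v5-v4-v3-v2-v1 has odd length 5, so it cannot be 2-colored; at least 3 colors are needed.
3 colors suffice: color red → {v2, v4}; color blue → {v3, v5}; color green → {v1}. No two adjacent vertices share a color.

3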